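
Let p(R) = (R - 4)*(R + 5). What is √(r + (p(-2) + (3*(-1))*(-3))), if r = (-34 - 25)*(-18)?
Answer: 9*√13 ≈ 32.450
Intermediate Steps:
p(R) = (-4 + R)*(5 + R)
r = 1062 (r = -59*(-18) = 1062)
√(r + (p(-2) + (3*(-1))*(-3))) = √(1062 + ((-20 - 2 + (-2)²) + (3*(-1))*(-3))) = √(1062 + ((-20 - 2 + 4) - 3*(-3))) = √(1062 + (-18 + 9)) = √(1062 - 9) = √1053 = 9*√13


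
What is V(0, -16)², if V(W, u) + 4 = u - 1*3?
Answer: 529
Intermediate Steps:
V(W, u) = -7 + u (V(W, u) = -4 + (u - 1*3) = -4 + (u - 3) = -4 + (-3 + u) = -7 + u)
V(0, -16)² = (-7 - 16)² = (-23)² = 529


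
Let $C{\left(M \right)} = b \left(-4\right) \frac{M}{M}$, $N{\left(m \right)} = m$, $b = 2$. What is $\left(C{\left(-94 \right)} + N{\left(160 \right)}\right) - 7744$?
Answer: $-7592$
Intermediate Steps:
$C{\left(M \right)} = -8$ ($C{\left(M \right)} = 2 \left(-4\right) \frac{M}{M} = \left(-8\right) 1 = -8$)
$\left(C{\left(-94 \right)} + N{\left(160 \right)}\right) - 7744 = \left(-8 + 160\right) - 7744 = 152 - 7744 = -7592$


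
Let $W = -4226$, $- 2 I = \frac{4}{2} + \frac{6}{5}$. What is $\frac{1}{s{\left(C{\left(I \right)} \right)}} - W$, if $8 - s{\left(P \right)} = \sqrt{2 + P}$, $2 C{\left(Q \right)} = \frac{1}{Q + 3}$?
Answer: $\frac{3647150}{863} + \frac{\sqrt{462}}{863} \approx 4226.2$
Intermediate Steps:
$I = - \frac{8}{5}$ ($I = - \frac{\frac{4}{2} + \frac{6}{5}}{2} = - \frac{4 \cdot \frac{1}{2} + 6 \cdot \frac{1}{5}}{2} = - \frac{2 + \frac{6}{5}}{2} = \left(- \frac{1}{2}\right) \frac{16}{5} = - \frac{8}{5} \approx -1.6$)
$C{\left(Q \right)} = \frac{1}{2 \left(3 + Q\right)}$ ($C{\left(Q \right)} = \frac{1}{2 \left(Q + 3\right)} = \frac{1}{2 \left(3 + Q\right)}$)
$s{\left(P \right)} = 8 - \sqrt{2 + P}$
$\frac{1}{s{\left(C{\left(I \right)} \right)}} - W = \frac{1}{8 - \sqrt{2 + \frac{1}{2 \left(3 - \frac{8}{5}\right)}}} - -4226 = \frac{1}{8 - \sqrt{2 + \frac{1}{2 \cdot \frac{7}{5}}}} + 4226 = \frac{1}{8 - \sqrt{2 + \frac{1}{2} \cdot \frac{5}{7}}} + 4226 = \frac{1}{8 - \sqrt{2 + \frac{5}{14}}} + 4226 = \frac{1}{8 - \sqrt{\frac{33}{14}}} + 4226 = \frac{1}{8 - \frac{\sqrt{462}}{14}} + 4226 = 4226 + \frac{1}{8 - \frac{\sqrt{462}}{14}}$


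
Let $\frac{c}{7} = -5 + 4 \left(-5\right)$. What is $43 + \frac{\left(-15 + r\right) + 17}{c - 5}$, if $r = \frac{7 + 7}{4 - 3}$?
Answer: $\frac{1931}{45} \approx 42.911$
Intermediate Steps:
$r = 14$ ($r = \frac{14}{1} = 14 \cdot 1 = 14$)
$c = -175$ ($c = 7 \left(-5 + 4 \left(-5\right)\right) = 7 \left(-5 - 20\right) = 7 \left(-25\right) = -175$)
$43 + \frac{\left(-15 + r\right) + 17}{c - 5} = 43 + \frac{\left(-15 + 14\right) + 17}{-175 - 5} = 43 + \frac{-1 + 17}{-180} = 43 - \frac{4}{45} = \frac{1931}{45}$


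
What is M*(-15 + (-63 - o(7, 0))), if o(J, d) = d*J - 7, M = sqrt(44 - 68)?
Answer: -142*I*sqrt(6) ≈ -347.83*I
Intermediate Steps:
M = 2*I*sqrt(6) (M = sqrt(-24) = 2*I*sqrt(6) ≈ 4.899*I)
o(J, d) = -7 + J*d (o(J, d) = J*d - 7 = -7 + J*d)
M*(-15 + (-63 - o(7, 0))) = (2*I*sqrt(6))*(-15 + (-63 - (-7 + 7*0))) = (2*I*sqrt(6))*(-15 + (-63 - (-7 + 0))) = (2*I*sqrt(6))*(-15 + (-63 - 1*(-7))) = (2*I*sqrt(6))*(-15 + (-63 + 7)) = (2*I*sqrt(6))*(-15 - 56) = (2*I*sqrt(6))*(-71) = -142*I*sqrt(6)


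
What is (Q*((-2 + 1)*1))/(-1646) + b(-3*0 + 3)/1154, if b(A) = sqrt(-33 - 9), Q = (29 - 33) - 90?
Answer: -47/823 + I*sqrt(42)/1154 ≈ -0.057108 + 0.0056159*I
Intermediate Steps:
Q = -94 (Q = -4 - 90 = -94)
b(A) = I*sqrt(42) (b(A) = sqrt(-42) = I*sqrt(42))
(Q*((-2 + 1)*1))/(-1646) + b(-3*0 + 3)/1154 = -94*(-2 + 1)/(-1646) + (I*sqrt(42))/1154 = -(-94)*(-1/1646) + (I*sqrt(42))*(1/1154) = -94*(-1)*(-1/1646) + I*sqrt(42)/1154 = 94*(-1/1646) + I*sqrt(42)/1154 = -47/823 + I*sqrt(42)/1154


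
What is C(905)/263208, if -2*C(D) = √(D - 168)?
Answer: -√737/526416 ≈ -5.1571e-5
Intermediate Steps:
C(D) = -√(-168 + D)/2 (C(D) = -√(D - 168)/2 = -√(-168 + D)/2)
C(905)/263208 = -√(-168 + 905)/2/263208 = -√737/2*(1/263208) = -√737/526416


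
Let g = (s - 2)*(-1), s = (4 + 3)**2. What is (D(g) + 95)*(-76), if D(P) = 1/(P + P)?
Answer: -339302/47 ≈ -7219.2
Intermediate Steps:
s = 49 (s = 7**2 = 49)
g = -47 (g = (49 - 2)*(-1) = 47*(-1) = -47)
D(P) = 1/(2*P)
(D(g) + 95)*(-76) = ((1/2)/(-47) + 95)*(-76) = ((1/2)*(-1/47) + 95)*(-76) = (-1/94 + 95)*(-76) = (8929/94)*(-76) = -339302/47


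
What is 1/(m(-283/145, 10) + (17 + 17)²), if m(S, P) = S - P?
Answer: 145/165887 ≈ 0.00087409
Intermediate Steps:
1/(m(-283/145, 10) + (17 + 17)²) = 1/((-283/145 - 1*10) + (17 + 17)²) = 1/((-283*1/145 - 10) + 34²) = 1/((-283/145 - 10) + 1156) = 1/(-1733/145 + 1156) = 1/(165887/145) = 145/165887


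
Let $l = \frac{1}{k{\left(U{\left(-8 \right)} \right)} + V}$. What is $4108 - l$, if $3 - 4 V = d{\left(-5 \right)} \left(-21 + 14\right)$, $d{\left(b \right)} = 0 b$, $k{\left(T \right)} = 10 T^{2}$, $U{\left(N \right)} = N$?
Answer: $\frac{10528800}{2563} \approx 4108.0$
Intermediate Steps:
$d{\left(b \right)} = 0$
$V = \frac{3}{4}$ ($V = \frac{3}{4} - \frac{0 \left(-21 + 14\right)}{4} = \frac{3}{4} - \frac{0 \left(-7\right)}{4} = \frac{3}{4} - 0 = \frac{3}{4} + 0 = \frac{3}{4} \approx 0.75$)
$l = \frac{4}{2563}$ ($l = \frac{1}{10 \left(-8\right)^{2} + \frac{3}{4}} = \frac{1}{10 \cdot 64 + \frac{3}{4}} = \frac{1}{640 + \frac{3}{4}} = \frac{1}{\frac{2563}{4}} = \frac{4}{2563} \approx 0.0015607$)
$4108 - l = 4108 - \frac{4}{2563} = \frac{10528800}{2563}$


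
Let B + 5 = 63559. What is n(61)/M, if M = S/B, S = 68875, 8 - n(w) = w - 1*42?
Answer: -699094/68875 ≈ -10.150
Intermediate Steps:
B = 63554 (B = -5 + 63559 = 63554)
n(w) = 50 - w (n(w) = 8 - (w - 1*42) = 8 - (w - 42) = 8 - (-42 + w) = 8 + (42 - w) = 50 - w)
M = 68875/63554 ≈ 1.0837
n(61)/M = (50 - 1*61)/(68875/63554) = (50 - 61)*(63554/68875) = -11*63554/68875 = -699094/68875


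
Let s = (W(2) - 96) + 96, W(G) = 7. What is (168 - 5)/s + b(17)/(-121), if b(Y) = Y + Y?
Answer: 19485/847 ≈ 23.005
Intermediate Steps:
b(Y) = 2*Y
s = 7 (s = (7 - 96) + 96 = -89 + 96 = 7)
(168 - 5)/s + b(17)/(-121) = (168 - 5)/7 + (2*17)/(-121) = 163*(⅐) + 34*(-1/121) = 163/7 - 34/121 = 19485/847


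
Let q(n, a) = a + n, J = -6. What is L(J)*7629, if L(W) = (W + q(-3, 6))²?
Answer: 68661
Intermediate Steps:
L(W) = (3 + W)² (L(W) = (W + (6 - 3))² = (W + 3)² = (3 + W)²)
L(J)*7629 = (3 - 6)²*7629 = (-3)²*7629 = 9*7629 = 68661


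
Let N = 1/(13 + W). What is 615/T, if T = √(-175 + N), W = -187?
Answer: -615*I*√5298474/30451 ≈ -46.489*I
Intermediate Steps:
N = -1/174 (N = 1/(13 - 187) = 1/(-174) = -1/174 ≈ -0.0057471)
T = I*√5298474/174 (T = √(-175 - 1/174) = √(-30451/174) = I*√5298474/174 ≈ 13.229*I)
615/T = 615/((I*√5298474/174)) = 615*(-I*√5298474/30451) = -615*I*√5298474/30451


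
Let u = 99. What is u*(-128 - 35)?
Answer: -16137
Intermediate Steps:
u*(-128 - 35) = 99*(-128 - 35) = 99*(-163) = -16137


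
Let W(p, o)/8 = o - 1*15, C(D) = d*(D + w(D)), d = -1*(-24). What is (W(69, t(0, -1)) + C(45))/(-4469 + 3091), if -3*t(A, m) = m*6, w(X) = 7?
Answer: -44/53 ≈ -0.83019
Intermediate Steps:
t(A, m) = -2*m (t(A, m) = -m*6/3 = -2*m)
d = 24
C(D) = 168 + 24*D (C(D) = 24*(D + 7) = 24*(7 + D) = 168 + 24*D)
W(p, o) = -120 + 8*o (W(p, o) = 8*(o - 1*15) = 8*(o - 15) = 8*(-15 + o) = -120 + 8*o)
(W(69, t(0, -1)) + C(45))/(-4469 + 3091) = ((-120 + 8*(-2*(-1))) + (168 + 24*45))/(-4469 + 3091) = ((-120 + 8*2) + (168 + 1080))/(-1378) = ((-120 + 16) + 1248)*(-1/1378) = (-104 + 1248)*(-1/1378) = 1144*(-1/1378) = -44/53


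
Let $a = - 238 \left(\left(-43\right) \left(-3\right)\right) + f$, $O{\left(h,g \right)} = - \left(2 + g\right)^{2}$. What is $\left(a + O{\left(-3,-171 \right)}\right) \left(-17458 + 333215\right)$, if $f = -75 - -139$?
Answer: $-18692498643$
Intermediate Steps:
$f = 64$ ($f = -75 + 139 = 64$)
$a = -30638$ ($a = - 238 \left(\left(-43\right) \left(-3\right)\right) + 64 = \left(-238\right) 129 + 64 = -30702 + 64 = -30638$)
$\left(a + O{\left(-3,-171 \right)}\right) \left(-17458 + 333215\right) = \left(-30638 - \left(2 - 171\right)^{2}\right) \left(-17458 + 333215\right) = \left(-30638 - \left(-169\right)^{2}\right) 315757 = \left(-30638 - 28561\right) 315757 = \left(-59199\right) 315757 = -18692498643$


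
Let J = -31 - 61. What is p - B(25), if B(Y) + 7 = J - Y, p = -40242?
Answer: -40118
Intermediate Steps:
J = -92
B(Y) = -99 - Y (B(Y) = -7 + (-92 - Y) = -99 - Y)
p - B(25) = -40242 - (-99 - 1*25) = -40242 - (-99 - 25) = -40242 - 1*(-124) = -40242 + 124 = -40118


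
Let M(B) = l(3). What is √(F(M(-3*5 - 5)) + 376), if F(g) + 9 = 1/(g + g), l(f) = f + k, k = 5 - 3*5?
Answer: √71918/14 ≈ 19.155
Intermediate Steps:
k = -10 (k = 5 - 15 = -10)
l(f) = -10 + f (l(f) = f - 10 = -10 + f)
M(B) = -7 (M(B) = -10 + 3 = -7)
F(g) = -9 + 1/(2*g) (F(g) = -9 + 1/(g + g) = -9 + 1/(2*g))
√(F(M(-3*5 - 5)) + 376) = √((-9 + (½)/(-7)) + 376) = √((-9 + (½)*(-⅐)) + 376) = √((-9 - 1/14) + 376) = √(-127/14 + 376) = √(5137/14) = √71918/14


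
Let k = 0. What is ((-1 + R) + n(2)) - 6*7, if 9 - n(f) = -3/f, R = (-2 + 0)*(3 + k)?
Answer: -77/2 ≈ -38.500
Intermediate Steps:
R = -6 (R = (-2 + 0)*(3 + 0) = -2*3 = -6)
n(f) = 9 + 3/f (n(f) = 9 - (-3)/f = 9 + 3/f)
((-1 + R) + n(2)) - 6*7 = ((-1 - 6) + (9 + 3/2)) - 6*7 = (-7 + (9 + 3*(½))) - 42 = (-7 + (9 + 3/2)) - 42 = (-7 + 21/2) - 42 = 7/2 - 42 = -77/2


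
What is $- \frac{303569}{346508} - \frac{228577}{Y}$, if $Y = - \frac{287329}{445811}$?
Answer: $\frac{35309819831085875}{99561797132} \approx 3.5465 \cdot 10^{5}$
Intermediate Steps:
$Y = - \frac{287329}{445811}$ ($Y = \left(-287329\right) \frac{1}{445811} = - \frac{287329}{445811} \approx -0.64451$)
$- \frac{303569}{346508} - \frac{228577}{Y} = - \frac{303569}{346508} - \frac{228577}{- \frac{287329}{445811}} = \left(-303569\right) \frac{1}{346508} - - \frac{101902140947}{287329} = - \frac{303569}{346508} + \frac{101902140947}{287329} = \frac{35309819831085875}{99561797132}$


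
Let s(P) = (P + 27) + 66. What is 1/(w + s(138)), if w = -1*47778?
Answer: -1/47547 ≈ -2.1032e-5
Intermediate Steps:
s(P) = 93 + P (s(P) = (27 + P) + 66 = 93 + P)
w = -47778
1/(w + s(138)) = 1/(-47778 + (93 + 138)) = 1/(-47778 + 231) = 1/(-47547) = -1/47547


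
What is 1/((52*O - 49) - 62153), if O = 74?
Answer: -1/58354 ≈ -1.7137e-5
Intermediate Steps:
1/((52*O - 49) - 62153) = 1/((52*74 - 49) - 62153) = 1/((3848 - 49) - 62153) = 1/(3799 - 62153) = 1/(-58354) = -1/58354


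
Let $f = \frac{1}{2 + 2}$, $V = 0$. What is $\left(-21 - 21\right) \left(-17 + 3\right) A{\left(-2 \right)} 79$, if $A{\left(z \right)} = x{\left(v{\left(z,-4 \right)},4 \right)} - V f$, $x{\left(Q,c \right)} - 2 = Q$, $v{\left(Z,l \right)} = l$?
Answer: $-92904$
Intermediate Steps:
$x{\left(Q,c \right)} = 2 + Q$
$f = \frac{1}{4} \approx 0.25$
$A{\left(z \right)} = -2$ ($A{\left(z \right)} = \left(2 - 4\right) - 0 \cdot \frac{1}{4} = -2 - 0 = -2 + 0 = -2$)
$\left(-21 - 21\right) \left(-17 + 3\right) A{\left(-2 \right)} 79 = \left(-21 - 21\right) \left(-17 + 3\right) \left(-2\right) 79 = \left(-42\right) \left(-14\right) \left(-2\right) 79 = 588 \left(-2\right) 79 = \left(-1176\right) 79 = -92904$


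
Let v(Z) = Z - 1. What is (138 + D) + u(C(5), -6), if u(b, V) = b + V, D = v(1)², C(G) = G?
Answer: 137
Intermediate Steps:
v(Z) = -1 + Z
D = 0 (D = (-1 + 1)² = 0² = 0)
u(b, V) = V + b
(138 + D) + u(C(5), -6) = (138 + 0) + (-6 + 5) = 138 - 1 = 137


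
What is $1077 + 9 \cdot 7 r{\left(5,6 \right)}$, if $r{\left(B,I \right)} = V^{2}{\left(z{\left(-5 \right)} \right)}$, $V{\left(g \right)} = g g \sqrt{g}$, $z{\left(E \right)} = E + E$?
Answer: $-6298923$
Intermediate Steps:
$z{\left(E \right)} = 2 E$
$V{\left(g \right)} = g^{\frac{5}{2}}$ ($V{\left(g \right)} = g^{2} \sqrt{g} = g^{\frac{5}{2}}$)
$r{\left(B,I \right)} = -100000$ ($r{\left(B,I \right)} = \left(\left(2 \left(-5\right)\right)^{\frac{5}{2}}\right)^{2} = \left(\left(-10\right)^{\frac{5}{2}}\right)^{2} = \left(100 i \sqrt{10}\right)^{2} = -100000$)
$1077 + 9 \cdot 7 r{\left(5,6 \right)} = 1077 + 9 \cdot 7 \left(-100000\right) = 1077 + 63 \left(-100000\right) = 1077 - 6300000 = -6298923$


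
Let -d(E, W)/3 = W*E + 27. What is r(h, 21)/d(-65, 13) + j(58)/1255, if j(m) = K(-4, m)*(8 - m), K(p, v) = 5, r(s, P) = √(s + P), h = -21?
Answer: -50/251 ≈ -0.19920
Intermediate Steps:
r(s, P) = √(P + s)
d(E, W) = -81 - 3*E*W (d(E, W) = -3*(W*E + 27) = -3*(E*W + 27) = -3*(27 + E*W) = -81 - 3*E*W)
j(m) = 40 - 5*m (j(m) = 5*(8 - m) = 40 - 5*m)
r(h, 21)/d(-65, 13) + j(58)/1255 = √(21 - 21)/(-81 - 3*(-65)*13) + (40 - 5*58)/1255 = √0/(-81 + 2535) + (40 - 290)*(1/1255) = 0/2454 - 250*1/1255 = 0*(1/2454) - 50/251 = 0 - 50/251 = -50/251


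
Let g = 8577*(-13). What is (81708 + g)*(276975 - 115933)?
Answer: -4797924306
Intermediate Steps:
g = -111501
(81708 + g)*(276975 - 115933) = (81708 - 111501)*(276975 - 115933) = -29793*161042 = -4797924306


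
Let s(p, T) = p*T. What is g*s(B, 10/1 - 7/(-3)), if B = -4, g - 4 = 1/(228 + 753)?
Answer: -580900/2943 ≈ -197.38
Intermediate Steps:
g = 3925/981 (g = 4 + 1/(228 + 753) = 4 + 1/981 = 3925/981 ≈ 4.0010)
s(p, T) = T*p
g*s(B, 10/1 - 7/(-3)) = 3925*((10/1 - 7/(-3))*(-4))/981 = 3925*((10*1 - 7*(-1/3))*(-4))/981 = 3925*((10 + 7/3)*(-4))/981 = 3925*((37/3)*(-4))/981 = (3925/981)*(-148/3) = -580900/2943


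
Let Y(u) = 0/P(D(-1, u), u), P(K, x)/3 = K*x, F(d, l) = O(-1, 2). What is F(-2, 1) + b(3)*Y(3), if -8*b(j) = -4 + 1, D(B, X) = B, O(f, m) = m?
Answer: 2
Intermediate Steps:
F(d, l) = 2
P(K, x) = 3*K*x (P(K, x) = 3*(K*x) = 3*K*x)
Y(u) = 0 (Y(u) = 0/((3*(-1)*u)) = 0/((-3*u)) = 0*(-1/(3*u)) = 0)
b(j) = 3/8 (b(j) = -(-4 + 1)/8 = -⅛*(-3) = 3/8)
F(-2, 1) + b(3)*Y(3) = 2 + (3/8)*0 = 2 + 0 = 2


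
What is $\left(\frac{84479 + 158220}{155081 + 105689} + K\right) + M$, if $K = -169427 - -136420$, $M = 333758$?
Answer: $\frac{78427080969}{260770} \approx 3.0075 \cdot 10^{5}$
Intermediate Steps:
$K = -33007$ ($K = -169427 + 136420 = -33007$)
$\left(\frac{84479 + 158220}{155081 + 105689} + K\right) + M = \left(\frac{84479 + 158220}{155081 + 105689} - 33007\right) + 333758 = \left(\frac{242699}{260770} - 33007\right) + 333758 = - \frac{8606992691}{260770} + 333758 = \frac{78427080969}{260770}$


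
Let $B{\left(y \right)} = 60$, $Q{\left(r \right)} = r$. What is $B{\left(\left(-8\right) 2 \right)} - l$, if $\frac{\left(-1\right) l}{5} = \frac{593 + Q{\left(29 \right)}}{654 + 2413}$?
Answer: $\frac{187130}{3067} \approx 61.014$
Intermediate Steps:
$l = - \frac{3110}{3067}$ ($l = - 5 \frac{593 + 29}{654 + 2413} = - 5 \cdot \frac{622}{3067} = - 5 \cdot 622 \cdot \frac{1}{3067} = \left(-5\right) \frac{622}{3067} = - \frac{3110}{3067} \approx -1.014$)
$B{\left(\left(-8\right) 2 \right)} - l = 60 - - \frac{3110}{3067} = 60 + \frac{3110}{3067} = \frac{187130}{3067}$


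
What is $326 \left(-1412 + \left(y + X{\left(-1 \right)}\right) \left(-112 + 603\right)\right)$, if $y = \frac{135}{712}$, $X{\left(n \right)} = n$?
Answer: $- \frac{210050113}{356} \approx -5.9003 \cdot 10^{5}$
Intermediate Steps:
$y = \frac{135}{712}$ ($y = 135 \cdot \frac{1}{712} = \frac{135}{712} \approx 0.18961$)
$326 \left(-1412 + \left(y + X{\left(-1 \right)}\right) \left(-112 + 603\right)\right) = 326 \left(-1412 + \left(\frac{135}{712} - 1\right) \left(-112 + 603\right)\right) = 326 \left(-1412 - \frac{283307}{712}\right) = 326 \left(- \frac{1288651}{712}\right) = - \frac{210050113}{356}$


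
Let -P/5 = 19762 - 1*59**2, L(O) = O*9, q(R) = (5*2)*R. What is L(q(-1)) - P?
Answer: 81315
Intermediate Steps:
q(R) = 10*R
L(O) = 9*O
P = -81405 (P = -5*(19762 - 1*59**2) = -5*(19762 - 1*3481) = -5*(19762 - 3481) = -5*16281 = -81405)
L(q(-1)) - P = 9*(10*(-1)) - 1*(-81405) = 9*(-10) + 81405 = -90 + 81405 = 81315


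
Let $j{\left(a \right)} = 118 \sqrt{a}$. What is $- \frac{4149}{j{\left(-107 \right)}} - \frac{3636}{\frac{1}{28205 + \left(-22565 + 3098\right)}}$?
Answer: $-31771368 + \frac{4149 i \sqrt{107}}{12626} \approx -3.1771 \cdot 10^{7} + 3.3991 i$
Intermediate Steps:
$- \frac{4149}{j{\left(-107 \right)}} - \frac{3636}{\frac{1}{28205 + \left(-22565 + 3098\right)}} = - \frac{4149}{118 \sqrt{-107}} - \frac{3636}{\frac{1}{28205 + \left(-22565 + 3098\right)}} = - \frac{4149}{118 i \sqrt{107}} - \frac{3636}{\frac{1}{28205 - 19467}} = - \frac{4149}{118 i \sqrt{107}} - \frac{3636}{\frac{1}{8738}} = - 4149 \left(- \frac{i \sqrt{107}}{12626}\right) - 3636 \frac{1}{\frac{1}{8738}} = \frac{4149 i \sqrt{107}}{12626} - 31771368 = -31771368 + \frac{4149 i \sqrt{107}}{12626}$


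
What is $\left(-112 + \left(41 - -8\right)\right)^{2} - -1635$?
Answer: $5604$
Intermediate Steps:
$\left(-112 + \left(41 - -8\right)\right)^{2} - -1635 = \left(-112 + \left(41 + 8\right)\right)^{2} + 1635 = \left(-112 + 49\right)^{2} + 1635 = \left(-63\right)^{2} + 1635 = 3969 + 1635 = 5604$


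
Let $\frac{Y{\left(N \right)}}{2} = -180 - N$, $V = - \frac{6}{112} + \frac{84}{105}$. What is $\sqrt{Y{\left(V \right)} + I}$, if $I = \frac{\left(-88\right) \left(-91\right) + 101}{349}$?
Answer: $\frac{i \sqrt{201880737415}}{24430} \approx 18.392 i$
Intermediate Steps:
$V = \frac{209}{280}$ ($V = \left(-6\right) \frac{1}{112} + 84 \cdot \frac{1}{105} = - \frac{3}{56} + \frac{4}{5} = \frac{209}{280} \approx 0.74643$)
$Y{\left(N \right)} = -360 - 2 N$ ($Y{\left(N \right)} = 2 \left(-180 - N\right) = -360 - 2 N$)
$I = \frac{8109}{349}$ ($I = \left(8008 + 101\right) \frac{1}{349} = 8109 \cdot \frac{1}{349} = \frac{8109}{349} \approx 23.235$)
$\sqrt{Y{\left(V \right)} + I} = \sqrt{\left(-360 - \frac{209}{140}\right) + \frac{8109}{349}} = \sqrt{- \frac{50609}{140} + \frac{8109}{349}} = \sqrt{- \frac{16527281}{48860}} = \frac{i \sqrt{201880737415}}{24430}$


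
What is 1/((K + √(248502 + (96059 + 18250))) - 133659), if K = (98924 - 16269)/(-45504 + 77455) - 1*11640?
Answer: -148328226288994/21551188855268288425 - 1020866401*√362811/21551188855268288425 ≈ -6.9111e-6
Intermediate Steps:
K = -371826985/31951 (K = 82655/31951 - 11640 = -371826985/31951 ≈ -11637.)
1/((K + √(248502 + (96059 + 18250))) - 133659) = 1/((-371826985/31951 + √(248502 + (96059 + 18250))) - 133659) = 1/((-371826985/31951 + √(248502 + 114309)) - 133659) = 1/((-371826985/31951 + √362811) - 133659) = 1/(-4642365694/31951 + √362811)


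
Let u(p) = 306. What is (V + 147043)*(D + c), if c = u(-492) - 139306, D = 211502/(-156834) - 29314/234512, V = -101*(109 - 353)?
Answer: -4990404764134325/209112 ≈ -2.3865e+10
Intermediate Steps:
V = 24644 (V = -101*(-244) = 24644)
D = -924425/627336 (D = 211502*(-1/156834) - 29314*1/234512 = -105751/78417 - ⅛ = -924425/627336 ≈ -1.4736)
c = -139000 (c = 306 - 139306 = -139000)
(V + 147043)*(D + c) = (24644 + 147043)*(-924425/627336 - 139000) = 171687*(-87200628425/627336) = -4990404764134325/209112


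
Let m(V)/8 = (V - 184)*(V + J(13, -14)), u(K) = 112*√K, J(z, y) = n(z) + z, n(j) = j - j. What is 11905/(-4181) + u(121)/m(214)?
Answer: -40214588/14236305 ≈ -2.8248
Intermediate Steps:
n(j) = 0
J(z, y) = z (J(z, y) = 0 + z = z)
m(V) = 8*(-184 + V)*(13 + V) (m(V) = 8*((V - 184)*(V + 13)) = 8*((-184 + V)*(13 + V)) = 8*(-184 + V)*(13 + V))
11905/(-4181) + u(121)/m(214) = 11905/(-4181) + (112*√121)/(-19136 - 1368*214 + 8*214²) = 11905*(-1/4181) + (112*11)/(-19136 - 292752 + 8*45796) = -11905/4181 + 1232/(-19136 - 292752 + 366368) = -11905/4181 + 1232/54480 = -11905/4181 + 1232*(1/54480) = -11905/4181 + 77/3405 = -40214588/14236305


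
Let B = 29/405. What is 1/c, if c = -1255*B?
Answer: -81/7279 ≈ -0.011128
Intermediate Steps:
B = 29/405 (B = 29*(1/405) = 29/405 ≈ 0.071605)
c = -7279/81 (c = -1255*29/405 = -7279/81 ≈ -89.864)
1/c = 1/(-7279/81) = -81/7279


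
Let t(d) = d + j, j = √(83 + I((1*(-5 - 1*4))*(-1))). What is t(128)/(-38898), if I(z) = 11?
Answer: -64/19449 - √94/38898 ≈ -0.0035399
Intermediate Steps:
j = √94 (j = √(83 + 11) = √94 ≈ 9.6954)
t(d) = d + √94
t(128)/(-38898) = (128 + √94)/(-38898) = (128 + √94)*(-1/38898) = -64/19449 - √94/38898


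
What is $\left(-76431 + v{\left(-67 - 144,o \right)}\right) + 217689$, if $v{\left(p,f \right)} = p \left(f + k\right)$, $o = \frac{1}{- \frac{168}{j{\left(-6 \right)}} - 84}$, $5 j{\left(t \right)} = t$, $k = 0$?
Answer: $\frac{7910237}{56} \approx 1.4125 \cdot 10^{5}$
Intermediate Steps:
$j{\left(t \right)} = \frac{t}{5}$
$o = \frac{1}{56}$ ($o = \frac{1}{- \frac{168}{\frac{1}{5} \left(-6\right)} - 84} = \frac{1}{- \frac{168}{- \frac{6}{5}} - 84} = \frac{1}{\left(-168\right) \left(- \frac{5}{6}\right) - 84} = \frac{1}{140 - 84} = \frac{1}{56} \approx 0.017857$)
$v{\left(p,f \right)} = f p$ ($v{\left(p,f \right)} = p \left(f + 0\right) = p f = f p$)
$\left(-76431 + v{\left(-67 - 144,o \right)}\right) + 217689 = \left(-76431 + \frac{-67 - 144}{56}\right) + 217689 = \left(-76431 + \frac{1}{56} \left(-211\right)\right) + 217689 = \left(-76431 - \frac{211}{56}\right) + 217689 = - \frac{4280347}{56} + 217689 = \frac{7910237}{56}$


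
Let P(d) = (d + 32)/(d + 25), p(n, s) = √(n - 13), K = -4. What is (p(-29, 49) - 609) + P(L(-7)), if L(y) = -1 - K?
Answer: -2431/4 + I*√42 ≈ -607.75 + 6.4807*I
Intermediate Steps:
L(y) = 3 (L(y) = -1 - 1*(-4) = -1 + 4 = 3)
p(n, s) = √(-13 + n)
P(d) = (32 + d)/(25 + d)
(p(-29, 49) - 609) + P(L(-7)) = (√(-13 - 29) - 609) + (32 + 3)/(25 + 3) = (√(-42) - 609) + 35/28 = (I*√42 - 609) + (1/28)*35 = (-609 + I*√42) + 5/4 = -2431/4 + I*√42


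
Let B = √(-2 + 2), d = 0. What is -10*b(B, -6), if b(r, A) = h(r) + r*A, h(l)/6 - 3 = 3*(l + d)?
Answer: -180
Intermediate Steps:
h(l) = 18 + 18*l (h(l) = 18 + 6*(3*(l + 0)) = 18 + 6*(3*l) = 18 + 18*l)
B = 0 (B = √0 = 0)
b(r, A) = 18 + 18*r + A*r (b(r, A) = (18 + 18*r) + r*A = (18 + 18*r) + A*r = 18 + 18*r + A*r)
-10*b(B, -6) = -10*(18 + 18*0 - 6*0) = -10*(18 + 0 + 0) = -10*18 = -180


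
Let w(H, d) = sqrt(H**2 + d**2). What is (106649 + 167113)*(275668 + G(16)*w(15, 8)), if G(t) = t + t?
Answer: 75616349544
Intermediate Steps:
G(t) = 2*t
(106649 + 167113)*(275668 + G(16)*w(15, 8)) = (106649 + 167113)*(275668 + (2*16)*sqrt(15**2 + 8**2)) = 273762*(275668 + 32*sqrt(225 + 64)) = 273762*(275668 + 32*sqrt(289)) = 273762*(275668 + 32*17) = 273762*(275668 + 544) = 273762*276212 = 75616349544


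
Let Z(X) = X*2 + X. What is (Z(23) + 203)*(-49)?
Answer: -13328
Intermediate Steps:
Z(X) = 3*X (Z(X) = 2*X + X = 3*X)
(Z(23) + 203)*(-49) = (3*23 + 203)*(-49) = (69 + 203)*(-49) = 272*(-49) = -13328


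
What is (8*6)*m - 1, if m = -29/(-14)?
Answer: 689/7 ≈ 98.429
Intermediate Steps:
m = 29/14 (m = -29*(-1/14) = 29/14 ≈ 2.0714)
(8*6)*m - 1 = (8*6)*(29/14) - 1 = 48*(29/14) - 1 = 696/7 - 1 = 689/7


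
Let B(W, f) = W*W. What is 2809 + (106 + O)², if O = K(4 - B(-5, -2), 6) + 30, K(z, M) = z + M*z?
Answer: 2930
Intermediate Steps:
B(W, f) = W²
O = -117 (O = (4 - 1*(-5)²)*(1 + 6) + 30 = (4 - 1*25)*7 + 30 = (4 - 25)*7 + 30 = -21*7 + 30 = -147 + 30 = -117)
2809 + (106 + O)² = 2809 + (106 - 117)² = 2809 + (-11)² = 2809 + 121 = 2930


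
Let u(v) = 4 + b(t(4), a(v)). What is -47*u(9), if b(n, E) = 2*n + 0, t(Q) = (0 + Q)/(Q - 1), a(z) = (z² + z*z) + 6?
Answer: -940/3 ≈ -313.33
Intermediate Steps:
a(z) = 6 + 2*z² (a(z) = (z² + z²) + 6 = 2*z² + 6 = 6 + 2*z²)
t(Q) = Q/(-1 + Q)
b(n, E) = 2*n
u(v) = 20/3 (u(v) = 4 + 2*(4/(-1 + 4)) = 4 + 2*(4/3) = 4 + 8/3 = 20/3)
-47*u(9) = -47*20/3 = -940/3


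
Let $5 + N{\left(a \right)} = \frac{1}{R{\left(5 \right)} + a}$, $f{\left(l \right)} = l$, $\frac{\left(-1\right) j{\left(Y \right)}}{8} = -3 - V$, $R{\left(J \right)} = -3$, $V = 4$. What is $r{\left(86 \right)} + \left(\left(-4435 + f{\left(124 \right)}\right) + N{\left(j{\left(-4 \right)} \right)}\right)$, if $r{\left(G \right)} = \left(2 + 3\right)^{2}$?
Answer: $- \frac{227422}{53} \approx -4291.0$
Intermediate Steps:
$j{\left(Y \right)} = 56$ ($j{\left(Y \right)} = - 8 \left(-3 - 4\right) = \left(-8\right) \left(-7\right) = 56$)
$r{\left(G \right)} = 25$ ($r{\left(G \right)} = 5^{2} = 25$)
$N{\left(a \right)} = -5 + \frac{1}{-3 + a}$
$r{\left(86 \right)} + \left(\left(-4435 + f{\left(124 \right)}\right) + N{\left(j{\left(-4 \right)} \right)}\right) = 25 + \left(\left(-4435 + 124\right) + \frac{16 - 280}{-3 + 56}\right) = 25 - \left(4311 - \frac{16 - 280}{53}\right) = 25 + \left(-4311 + \frac{1}{53} \left(-264\right)\right) = 25 - \frac{228747}{53} = - \frac{227422}{53}$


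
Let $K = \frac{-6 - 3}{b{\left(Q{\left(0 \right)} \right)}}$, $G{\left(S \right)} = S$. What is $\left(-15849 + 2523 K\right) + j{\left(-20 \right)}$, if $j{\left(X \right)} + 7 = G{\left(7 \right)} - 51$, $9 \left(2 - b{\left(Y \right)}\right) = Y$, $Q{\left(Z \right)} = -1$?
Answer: $- \frac{506463}{19} \approx -26656.0$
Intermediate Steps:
$b{\left(Y \right)} = 2 - \frac{Y}{9}$
$j{\left(X \right)} = -51$ ($j{\left(X \right)} = -7 + \left(7 - 51\right) = -7 - 44 = -51$)
$K = - \frac{81}{19}$ ($K = \frac{-6 - 3}{2 - - \frac{1}{9}} = - \frac{9}{2 + \frac{1}{9}} = - \frac{9}{\frac{19}{9}} = \left(-9\right) \frac{9}{19} = - \frac{81}{19} \approx -4.2632$)
$\left(-15849 + 2523 K\right) + j{\left(-20 \right)} = \left(-15849 + 2523 \left(- \frac{81}{19}\right)\right) - 51 = \left(-15849 - \frac{204363}{19}\right) - 51 = - \frac{505494}{19} - 51 = - \frac{506463}{19}$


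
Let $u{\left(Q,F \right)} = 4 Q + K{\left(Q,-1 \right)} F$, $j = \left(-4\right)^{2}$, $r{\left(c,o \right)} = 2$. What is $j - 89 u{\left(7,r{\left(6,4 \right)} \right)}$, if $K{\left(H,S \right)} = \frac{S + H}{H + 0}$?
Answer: $- \frac{18400}{7} \approx -2628.6$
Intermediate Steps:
$K{\left(H,S \right)} = \frac{H + S}{H}$
$j = 16$
$u{\left(Q,F \right)} = 4 Q + \frac{F \left(-1 + Q\right)}{Q}$ ($u{\left(Q,F \right)} = 4 Q + \frac{Q - 1}{Q} F = 4 Q + \frac{-1 + Q}{Q} F = 4 Q + \frac{F \left(-1 + Q\right)}{Q}$)
$j - 89 u{\left(7,r{\left(6,4 \right)} \right)} = 16 - 89 \left(2 + 4 \cdot 7 - \frac{2}{7}\right) = 16 - 89 \left(2 + 28 - 2 \cdot \frac{1}{7}\right) = 16 - 89 \left(2 + 28 - \frac{2}{7}\right) = 16 - \frac{18512}{7} = - \frac{18400}{7}$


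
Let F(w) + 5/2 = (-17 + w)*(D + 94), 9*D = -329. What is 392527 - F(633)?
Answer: 6428587/18 ≈ 3.5714e+5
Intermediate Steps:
D = -329/9 (D = (⅑)*(-329) = -329/9 ≈ -36.556)
F(w) = -17623/18 + 517*w/9 (F(w) = -5/2 + (-17 + w)*(-329/9 + 94) = -5/2 + (-17 + w)*(517/9) = -5/2 + (-8789/9 + 517*w/9) = -17623/18 + 517*w/9)
392527 - F(633) = 392527 - (-17623/18 + (517/9)*633) = 392527 - (-17623/18 + 109087/3) = 392527 - 1*636899/18 = 392527 - 636899/18 = 6428587/18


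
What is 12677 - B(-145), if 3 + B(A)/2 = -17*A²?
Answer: 727533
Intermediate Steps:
B(A) = -6 - 34*A² (B(A) = -6 + 2*(-17*A²) = -6 - 34*A²)
12677 - B(-145) = 12677 - (-6 - 34*(-145)²) = 12677 - (-6 - 34*21025) = 12677 - (-6 - 714850) = 12677 - 1*(-714856) = 12677 + 714856 = 727533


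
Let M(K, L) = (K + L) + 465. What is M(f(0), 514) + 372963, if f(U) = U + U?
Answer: 373942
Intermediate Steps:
f(U) = 2*U
M(K, L) = 465 + K + L
M(f(0), 514) + 372963 = (465 + 2*0 + 514) + 372963 = (465 + 0 + 514) + 372963 = 979 + 372963 = 373942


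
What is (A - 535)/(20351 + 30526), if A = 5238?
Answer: 4703/50877 ≈ 0.092439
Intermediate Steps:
(A - 535)/(20351 + 30526) = (5238 - 535)/(20351 + 30526) = 4703/50877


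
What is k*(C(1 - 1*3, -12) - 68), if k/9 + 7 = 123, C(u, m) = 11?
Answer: -59508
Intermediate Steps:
k = 1044 (k = -63 + 9*123 = -63 + 1107 = 1044)
k*(C(1 - 1*3, -12) - 68) = 1044*(11 - 68) = 1044*(-57) = -59508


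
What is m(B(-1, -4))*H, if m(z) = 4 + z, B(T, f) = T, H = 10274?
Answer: 30822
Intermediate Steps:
m(B(-1, -4))*H = (4 - 1)*10274 = 3*10274 = 30822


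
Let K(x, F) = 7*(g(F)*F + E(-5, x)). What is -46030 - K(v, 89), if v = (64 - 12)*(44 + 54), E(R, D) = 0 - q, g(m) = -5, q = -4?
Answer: -42943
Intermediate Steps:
E(R, D) = 4 (E(R, D) = 0 - 1*(-4) = 0 + 4 = 4)
v = 5096 (v = 52*98 = 5096)
K(x, F) = 28 - 35*F (K(x, F) = 7*(-5*F + 4) = 7*(4 - 5*F) = 28 - 35*F)
-46030 - K(v, 89) = -46030 - (28 - 35*89) = -46030 - (28 - 3115) = -46030 - 1*(-3087) = -46030 + 3087 = -42943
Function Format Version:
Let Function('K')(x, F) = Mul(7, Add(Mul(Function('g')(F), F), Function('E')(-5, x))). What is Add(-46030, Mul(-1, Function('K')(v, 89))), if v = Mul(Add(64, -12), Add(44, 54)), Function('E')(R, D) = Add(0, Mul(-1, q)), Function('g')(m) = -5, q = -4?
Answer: -42943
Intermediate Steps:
Function('E')(R, D) = 4 (Function('E')(R, D) = Add(0, Mul(-1, -4)) = Add(0, 4) = 4)
v = 5096 (v = Mul(52, 98) = 5096)
Function('K')(x, F) = Add(28, Mul(-35, F)) (Function('K')(x, F) = Mul(7, Add(Mul(-5, F), 4)) = Mul(7, Add(4, Mul(-5, F))) = Add(28, Mul(-35, F)))
Add(-46030, Mul(-1, Function('K')(v, 89))) = Add(-46030, Mul(-1, Add(28, Mul(-35, 89)))) = Add(-46030, Mul(-1, Add(28, -3115))) = Add(-46030, Mul(-1, -3087)) = Add(-46030, 3087) = -42943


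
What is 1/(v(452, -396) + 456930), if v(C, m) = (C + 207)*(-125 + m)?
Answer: 1/113591 ≈ 8.8035e-6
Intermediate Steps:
v(C, m) = (-125 + m)*(207 + C) (v(C, m) = (207 + C)*(-125 + m) = (-125 + m)*(207 + C))
1/(v(452, -396) + 456930) = 1/((-25875 - 125*452 + 207*(-396) + 452*(-396)) + 456930) = 1/((-25875 - 56500 - 81972 - 178992) + 456930) = 1/(-343339 + 456930) = 1/113591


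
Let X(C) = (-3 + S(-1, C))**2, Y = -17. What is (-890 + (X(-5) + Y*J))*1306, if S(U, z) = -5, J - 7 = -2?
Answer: -1189766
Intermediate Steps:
J = 5 (J = 7 - 2 = 5)
X(C) = 64 (X(C) = (-3 - 5)**2 = (-8)**2 = 64)
(-890 + (X(-5) + Y*J))*1306 = (-890 + (64 - 17*5))*1306 = (-890 + (64 - 85))*1306 = (-890 - 21)*1306 = -911*1306 = -1189766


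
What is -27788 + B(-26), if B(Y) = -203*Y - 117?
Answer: -22627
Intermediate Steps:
B(Y) = -117 - 203*Y
-27788 + B(-26) = -27788 + (-117 - 203*(-26)) = -27788 + (-117 + 5278) = -27788 + 5161 = -22627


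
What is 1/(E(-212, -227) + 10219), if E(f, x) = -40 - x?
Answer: 1/10406 ≈ 9.6098e-5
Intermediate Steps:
1/(E(-212, -227) + 10219) = 1/((-40 - 1*(-227)) + 10219) = 1/((-40 + 227) + 10219) = 1/(187 + 10219) = 1/10406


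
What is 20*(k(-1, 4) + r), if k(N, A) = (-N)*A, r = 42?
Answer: 920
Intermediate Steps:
k(N, A) = -A*N
20*(k(-1, 4) + r) = 20*(-1*4*(-1) + 42) = 20*(4 + 42) = 20*46 = 920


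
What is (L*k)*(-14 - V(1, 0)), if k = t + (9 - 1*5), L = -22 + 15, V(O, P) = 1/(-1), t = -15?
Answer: -1001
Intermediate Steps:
V(O, P) = -1
L = -7
k = -11 (k = -15 + (9 - 1*5) = -15 + (9 - 5) = -15 + 4 = -11)
(L*k)*(-14 - V(1, 0)) = (-7*(-11))*(-14 - 1*(-1)) = 77*(-14 + 1) = 77*(-13) = -1001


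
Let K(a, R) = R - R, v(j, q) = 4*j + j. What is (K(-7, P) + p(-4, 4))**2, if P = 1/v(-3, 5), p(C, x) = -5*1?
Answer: 25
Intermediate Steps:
p(C, x) = -5
v(j, q) = 5*j
P = -1/15 (P = 1/(5*(-3)) = 1/(-15) = -1/15 ≈ -0.066667)
K(a, R) = 0
(K(-7, P) + p(-4, 4))**2 = (0 - 5)**2 = (-5)**2 = 25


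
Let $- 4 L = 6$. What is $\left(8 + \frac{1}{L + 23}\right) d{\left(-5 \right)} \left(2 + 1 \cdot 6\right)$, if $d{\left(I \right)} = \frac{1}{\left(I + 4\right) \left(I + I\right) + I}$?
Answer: $\frac{2768}{215} \approx 12.874$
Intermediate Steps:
$L = - \frac{3}{2}$ ($L = \left(- \frac{1}{4}\right) 6 = - \frac{3}{2} \approx -1.5$)
$d{\left(I \right)} = \frac{1}{I + 2 I \left(4 + I\right)}$ ($d{\left(I \right)} = \frac{1}{\left(4 + I\right) 2 I + I} = \frac{1}{2 I \left(4 + I\right) + I} = \frac{1}{I + 2 I \left(4 + I\right)}$)
$\left(8 + \frac{1}{L + 23}\right) d{\left(-5 \right)} \left(2 + 1 \cdot 6\right) = \left(8 + \frac{1}{- \frac{3}{2} + 23}\right) \frac{1}{\left(-5\right) \left(9 + 2 \left(-5\right)\right)} \left(2 + 1 \cdot 6\right) = \left(8 + \frac{1}{\frac{43}{2}}\right) \left(- \frac{1}{5 \left(9 - 10\right)}\right) \left(2 + 6\right) = \left(8 + \frac{2}{43}\right) \left(- \frac{1}{5 \left(-1\right)}\right) 8 = \frac{346 \left(\left(- \frac{1}{5}\right) \left(-1\right)\right)}{43} \cdot 8 = \frac{346}{43} \cdot \frac{1}{5} \cdot 8 = \frac{346}{215} \cdot 8 = \frac{2768}{215}$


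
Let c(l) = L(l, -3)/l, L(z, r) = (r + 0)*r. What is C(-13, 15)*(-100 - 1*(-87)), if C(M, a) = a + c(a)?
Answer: -1014/5 ≈ -202.80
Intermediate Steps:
L(z, r) = r² (L(z, r) = r*r = r²)
c(l) = 9/l (c(l) = (-3)²/l = 9/l)
C(M, a) = a + 9/a
C(-13, 15)*(-100 - 1*(-87)) = (15 + 9/15)*(-100 - 1*(-87)) = (15 + 9*(1/15))*(-100 + 87) = (15 + ⅗)*(-13) = (78/5)*(-13) = -1014/5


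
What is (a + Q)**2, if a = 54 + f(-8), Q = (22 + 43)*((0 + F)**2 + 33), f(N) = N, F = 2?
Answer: 6007401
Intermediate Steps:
Q = 2405 (Q = (22 + 43)*((0 + 2)**2 + 33) = 65*(2**2 + 33) = 65*(4 + 33) = 65*37 = 2405)
a = 46 (a = 54 - 8 = 46)
(a + Q)**2 = (46 + 2405)**2 = 2451**2 = 6007401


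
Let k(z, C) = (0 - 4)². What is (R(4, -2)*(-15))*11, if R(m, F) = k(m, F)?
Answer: -2640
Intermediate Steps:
k(z, C) = 16 (k(z, C) = (-4)² = 16)
R(m, F) = 16
(R(4, -2)*(-15))*11 = (16*(-15))*11 = -240*11 = -2640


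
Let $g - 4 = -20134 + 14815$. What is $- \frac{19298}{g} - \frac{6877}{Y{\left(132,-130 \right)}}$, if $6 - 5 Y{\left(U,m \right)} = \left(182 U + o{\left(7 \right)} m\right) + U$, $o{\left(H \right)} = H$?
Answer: $\frac{126248359}{24704120} \approx 5.1104$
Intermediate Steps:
$g = -5315$ ($g = 4 + \left(-20134 + 14815\right) = 4 - 5319 = -5315$)
$Y{\left(U,m \right)} = \frac{6}{5} - \frac{183 U}{5} - \frac{7 m}{5}$ ($Y{\left(U,m \right)} = \frac{6}{5} - \frac{\left(182 U + 7 m\right) + U}{5} = \frac{6}{5} - \frac{\left(7 m + 182 U\right) + U}{5} = \frac{6}{5} - \frac{7 m + 183 U}{5} = \frac{6}{5} - \left(\frac{7 m}{5} + \frac{183 U}{5}\right) = \frac{6}{5} - \frac{183 U}{5} - \frac{7 m}{5}$)
$- \frac{19298}{g} - \frac{6877}{Y{\left(132,-130 \right)}} = - \frac{19298}{-5315} - \frac{6877}{\frac{6}{5} - \frac{24156}{5} - -182} = \left(-19298\right) \left(- \frac{1}{5315}\right) - \frac{6877}{\frac{6}{5} - \frac{24156}{5} + 182} = \frac{19298}{5315} - \frac{6877}{-4648} = \frac{19298}{5315} - - \frac{6877}{4648} = \frac{19298}{5315} + \frac{6877}{4648} = \frac{126248359}{24704120}$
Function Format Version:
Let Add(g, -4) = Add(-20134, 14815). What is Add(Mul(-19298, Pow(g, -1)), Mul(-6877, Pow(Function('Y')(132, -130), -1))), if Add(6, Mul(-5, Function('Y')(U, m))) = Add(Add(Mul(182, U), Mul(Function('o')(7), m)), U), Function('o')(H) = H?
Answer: Rational(126248359, 24704120) ≈ 5.1104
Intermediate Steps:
g = -5315 (g = Add(4, Add(-20134, 14815)) = Add(4, -5319) = -5315)
Function('Y')(U, m) = Add(Rational(6, 5), Mul(Rational(-183, 5), U), Mul(Rational(-7, 5), m)) (Function('Y')(U, m) = Add(Rational(6, 5), Mul(Rational(-1, 5), Add(Add(Mul(182, U), Mul(7, m)), U))) = Add(Rational(6, 5), Mul(Rational(-1, 5), Add(Add(Mul(7, m), Mul(182, U)), U))) = Add(Rational(6, 5), Mul(Rational(-1, 5), Add(Mul(7, m), Mul(183, U)))) = Add(Rational(6, 5), Add(Mul(Rational(-183, 5), U), Mul(Rational(-7, 5), m))) = Add(Rational(6, 5), Mul(Rational(-183, 5), U), Mul(Rational(-7, 5), m)))
Add(Mul(-19298, Pow(g, -1)), Mul(-6877, Pow(Function('Y')(132, -130), -1))) = Add(Mul(-19298, Pow(-5315, -1)), Mul(-6877, Pow(Add(Rational(6, 5), Mul(Rational(-183, 5), 132), Mul(Rational(-7, 5), -130)), -1))) = Add(Mul(-19298, Rational(-1, 5315)), Mul(-6877, Pow(Add(Rational(6, 5), Rational(-24156, 5), 182), -1))) = Add(Rational(19298, 5315), Mul(-6877, Pow(-4648, -1))) = Add(Rational(19298, 5315), Mul(-6877, Rational(-1, 4648))) = Add(Rational(19298, 5315), Rational(6877, 4648)) = Rational(126248359, 24704120)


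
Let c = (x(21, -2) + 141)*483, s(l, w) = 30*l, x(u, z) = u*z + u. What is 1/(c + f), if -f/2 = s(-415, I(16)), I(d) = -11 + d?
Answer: 1/82860 ≈ 1.2069e-5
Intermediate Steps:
x(u, z) = u + u*z
c = 57960 (c = (21*(1 - 2) + 141)*483 = (21*(-1) + 141)*483 = (-21 + 141)*483 = 120*483 = 57960)
f = 24900 (f = -60*(-415) = -2*(-12450) = 24900)
1/(c + f) = 1/(57960 + 24900) = 1/82860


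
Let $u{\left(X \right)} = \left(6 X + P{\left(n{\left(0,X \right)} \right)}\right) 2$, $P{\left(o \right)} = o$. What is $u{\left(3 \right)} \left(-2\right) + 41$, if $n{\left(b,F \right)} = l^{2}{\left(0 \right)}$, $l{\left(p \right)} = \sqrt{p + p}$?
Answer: $-31$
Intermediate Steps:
$l{\left(p \right)} = \sqrt{2} \sqrt{p}$ ($l{\left(p \right)} = \sqrt{2 p} = \sqrt{2} \sqrt{p}$)
$n{\left(b,F \right)} = 0$ ($n{\left(b,F \right)} = \left(\sqrt{2} \sqrt{0}\right)^{2} = \left(\sqrt{2} \cdot 0\right)^{2} = 0^{2} = 0$)
$u{\left(X \right)} = 12 X$ ($u{\left(X \right)} = \left(6 X + 0\right) 2 = 6 X 2 = 12 X$)
$u{\left(3 \right)} \left(-2\right) + 41 = 12 \cdot 3 \left(-2\right) + 41 = 36 \left(-2\right) + 41 = -72 + 41 = -31$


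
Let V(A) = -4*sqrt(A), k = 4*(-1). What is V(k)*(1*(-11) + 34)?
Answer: -184*I ≈ -184.0*I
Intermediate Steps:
k = -4
V(k)*(1*(-11) + 34) = (-8*I)*(1*(-11) + 34) = (-8*I)*(-11 + 34) = -8*I*23 = -184*I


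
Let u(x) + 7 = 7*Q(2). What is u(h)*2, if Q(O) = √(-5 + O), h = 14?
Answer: -14 + 14*I*√3 ≈ -14.0 + 24.249*I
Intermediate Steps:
u(x) = -7 + 7*I*√3 (u(x) = -7 + 7*√(-5 + 2) = -7 + 7*√(-3) = -7 + 7*(I*√3) = -7 + 7*I*√3)
u(h)*2 = (-7 + 7*I*√3)*2 = -14 + 14*I*√3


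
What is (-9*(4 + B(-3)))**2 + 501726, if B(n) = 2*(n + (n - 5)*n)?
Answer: 673122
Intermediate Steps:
B(n) = 2*n + 2*n*(-5 + n) (B(n) = 2*(n + (-5 + n)*n) = 2*(n + n*(-5 + n)) = 2*n + 2*n*(-5 + n))
(-9*(4 + B(-3)))**2 + 501726 = (-9*(4 + 2*(-3)*(-4 - 3)))**2 + 501726 = (-9*(4 + 2*(-3)*(-7)))**2 + 501726 = (-9*(4 + 42))**2 + 501726 = (-9*46)**2 + 501726 = (-414)**2 + 501726 = 171396 + 501726 = 673122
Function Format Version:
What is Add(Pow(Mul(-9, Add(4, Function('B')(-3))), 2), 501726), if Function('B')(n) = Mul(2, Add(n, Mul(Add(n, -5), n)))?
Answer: 673122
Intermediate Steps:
Function('B')(n) = Add(Mul(2, n), Mul(2, n, Add(-5, n))) (Function('B')(n) = Mul(2, Add(n, Mul(Add(-5, n), n))) = Mul(2, Add(n, Mul(n, Add(-5, n)))) = Add(Mul(2, n), Mul(2, n, Add(-5, n))))
Add(Pow(Mul(-9, Add(4, Function('B')(-3))), 2), 501726) = Add(Pow(Mul(-9, Add(4, Mul(2, -3, Add(-4, -3)))), 2), 501726) = Add(Pow(Mul(-9, Add(4, Mul(2, -3, -7))), 2), 501726) = Add(Pow(Mul(-9, Add(4, 42)), 2), 501726) = Add(Pow(Mul(-9, 46), 2), 501726) = Add(Pow(-414, 2), 501726) = Add(171396, 501726) = 673122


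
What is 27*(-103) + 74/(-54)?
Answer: -75124/27 ≈ -2782.4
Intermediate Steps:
27*(-103) + 74/(-54) = -2781 + 74*(-1/54) = -2781 - 37/27 = -75124/27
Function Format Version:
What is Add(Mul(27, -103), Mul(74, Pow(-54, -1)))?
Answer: Rational(-75124, 27) ≈ -2782.4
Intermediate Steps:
Add(Mul(27, -103), Mul(74, Pow(-54, -1))) = Add(-2781, Mul(74, Rational(-1, 54))) = Add(-2781, Rational(-37, 27)) = Rational(-75124, 27)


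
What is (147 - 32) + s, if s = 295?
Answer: 410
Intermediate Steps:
(147 - 32) + s = (147 - 32) + 295 = 115 + 295 = 410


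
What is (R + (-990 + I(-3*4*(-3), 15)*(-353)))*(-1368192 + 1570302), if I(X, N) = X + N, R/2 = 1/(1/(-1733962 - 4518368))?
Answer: -2531155507830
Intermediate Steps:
R = -12504660 (R = 2/(1/(-1733962 - 4518368)) = 2/(1/(-6252330)) = 2/(-1/6252330) = 2*(-6252330) = -12504660)
I(X, N) = N + X
(R + (-990 + I(-3*4*(-3), 15)*(-353)))*(-1368192 + 1570302) = (-12504660 + (-990 + (15 - 3*4*(-3))*(-353)))*(-1368192 + 1570302) = (-12504660 + (-990 + (15 - 12*(-3))*(-353)))*202110 = (-12504660 + (-990 + (15 + 36)*(-353)))*202110 = (-12504660 + (-990 + 51*(-353)))*202110 = (-12504660 + (-990 - 18003))*202110 = (-12504660 - 18993)*202110 = -12523653*202110 = -2531155507830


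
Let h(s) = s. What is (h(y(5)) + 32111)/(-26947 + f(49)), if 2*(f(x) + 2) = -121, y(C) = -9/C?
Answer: -321092/270095 ≈ -1.1888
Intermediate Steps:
f(x) = -125/2 (f(x) = -2 + (1/2)*(-121) = -2 - 121/2 = -125/2)
(h(y(5)) + 32111)/(-26947 + f(49)) = (-9/5 + 32111)/(-26947 - 125/2) = (-9*1/5 + 32111)/(-54019/2) = (-9/5 + 32111)*(-2/54019) = (160546/5)*(-2/54019) = -321092/270095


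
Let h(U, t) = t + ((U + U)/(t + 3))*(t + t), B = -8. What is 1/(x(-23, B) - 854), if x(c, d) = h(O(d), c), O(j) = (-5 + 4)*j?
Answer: -5/4201 ≈ -0.0011902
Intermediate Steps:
O(j) = -j
h(U, t) = t + 4*U*t/(3 + t) (h(U, t) = t + ((2*U)/(3 + t))*(2*t) = t + (2*U/(3 + t))*(2*t) = t + 4*U*t/(3 + t))
x(c, d) = c*(3 + c - 4*d)/(3 + c) (x(c, d) = c*(3 + c + 4*(-d))/(3 + c) = c*(3 + c - 4*d)/(3 + c))
1/(x(-23, B) - 854) = 1/(-23*(3 - 23 - 4*(-8))/(3 - 23) - 854) = 1/(-23*(3 - 23 + 32)/(-20) - 854) = 1/(-23*(-1/20)*12 - 854) = 1/(69/5 - 854) = 1/(-4201/5) = -5/4201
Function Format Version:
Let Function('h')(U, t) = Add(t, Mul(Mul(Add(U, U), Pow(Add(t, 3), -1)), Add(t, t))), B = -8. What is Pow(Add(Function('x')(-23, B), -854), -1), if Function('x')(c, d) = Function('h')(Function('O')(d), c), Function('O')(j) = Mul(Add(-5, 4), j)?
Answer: Rational(-5, 4201) ≈ -0.0011902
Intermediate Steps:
Function('O')(j) = Mul(-1, j)
Function('h')(U, t) = Add(t, Mul(4, U, t, Pow(Add(3, t), -1))) (Function('h')(U, t) = Add(t, Mul(Mul(Mul(2, U), Pow(Add(3, t), -1)), Mul(2, t))) = Add(t, Mul(Mul(2, U, Pow(Add(3, t), -1)), Mul(2, t))) = Add(t, Mul(4, U, t, Pow(Add(3, t), -1))))
Function('x')(c, d) = Mul(c, Pow(Add(3, c), -1), Add(3, c, Mul(-4, d))) (Function('x')(c, d) = Mul(c, Pow(Add(3, c), -1), Add(3, c, Mul(4, Mul(-1, d)))) = Mul(c, Pow(Add(3, c), -1), Add(3, c, Mul(-4, d))))
Pow(Add(Function('x')(-23, B), -854), -1) = Pow(Add(Mul(-23, Pow(Add(3, -23), -1), Add(3, -23, Mul(-4, -8))), -854), -1) = Pow(Add(Mul(-23, Pow(-20, -1), Add(3, -23, 32)), -854), -1) = Pow(Add(Mul(-23, Rational(-1, 20), 12), -854), -1) = Pow(Add(Rational(69, 5), -854), -1) = Pow(Rational(-4201, 5), -1) = Rational(-5, 4201)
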